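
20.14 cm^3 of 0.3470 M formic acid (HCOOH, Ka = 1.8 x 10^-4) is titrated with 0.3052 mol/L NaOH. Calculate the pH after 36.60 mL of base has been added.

12.87

n(acid) = 0.3470 x 0.02014 = 0.006989 mol; n(NaOH) added = 0.3052 x 0.03660 = 0.01117 mol.
Base is in excess by 0.01117 - 0.006989 = 0.004182 mol in a total volume of 0.05674 L.
[OH^-] = 0.004182/0.05674 = 0.07370 M, so pOH = 1.13 and pH = 14.00 - 1.13 = 12.87.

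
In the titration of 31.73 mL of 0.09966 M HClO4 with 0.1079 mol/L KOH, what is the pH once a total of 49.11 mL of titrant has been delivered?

n(acid) = 0.09966 x 0.03173 = 0.003162 mol; n(KOH) added = 0.1079 x 0.04911 = 0.005299 mol.
Base is in excess by 0.005299 - 0.003162 = 0.002137 mol in a total volume of 0.08084 L.
[OH^-] = 0.002137/0.08084 = 0.02643 M, so pOH = 1.58 and pH = 14.00 - 1.58 = 12.42.

12.42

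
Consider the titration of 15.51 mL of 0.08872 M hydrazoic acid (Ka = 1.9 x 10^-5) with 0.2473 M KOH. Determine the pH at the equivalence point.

n(HN3) = 0.08872 x 0.01551 = 0.001376 mol; V(KOH) at equivalence = 0.001376/0.2473 = 0.005564 L.
At equivalence all the acid is converted to N3-; total volume = 0.01551 + 0.005564 = 0.02107 L, so [N3-] = 0.001376/0.02107 = 0.06530 M.
Kb = Kw/Ka = 1.0e-14 / 1.9 x 10^-5 = 5.26e-10.
[OH^-] = sqrt(Kb x [N3-]) = sqrt(5.26e-10 x 0.06530) = 5.86e-6 M.
pOH = 5.23, so pH = 14.00 - 5.23 = 8.77.

8.77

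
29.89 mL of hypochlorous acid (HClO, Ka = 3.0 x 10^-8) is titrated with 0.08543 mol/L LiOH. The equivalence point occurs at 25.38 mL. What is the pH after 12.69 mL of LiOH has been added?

7.52

12.69 mL is exactly half the equivalence volume (25.38/2), i.e. the half-equivalence point.
There, n(HA) = n(A^-), so pH = pKa = -log(3.0 x 10^-8) = 7.52.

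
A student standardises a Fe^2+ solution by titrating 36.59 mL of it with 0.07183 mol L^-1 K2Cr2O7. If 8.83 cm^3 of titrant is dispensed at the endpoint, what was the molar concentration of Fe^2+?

n(K2Cr2O7) = 0.07183 x 0.008830 = 0.0006343 mol.
From the balanced equation, 1 mol K2Cr2O7 reacts with 6 mol Fe^2+, so n(Fe^2+) = 0.0006343 x 6/1 = 0.003806 mol.
[Fe^2+] = 0.003806 / 0.03659 L = 0.104 M.

0.104 M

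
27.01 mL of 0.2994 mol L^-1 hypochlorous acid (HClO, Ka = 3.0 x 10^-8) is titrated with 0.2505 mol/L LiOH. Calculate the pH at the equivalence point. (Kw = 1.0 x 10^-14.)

n(HClO) = 0.2994 x 0.02701 = 0.008087 mol; V(LiOH) at equivalence = 0.008087/0.2505 = 0.03228 L.
At equivalence all the acid is converted to ClO-; total volume = 0.02701 + 0.03228 = 0.05929 L, so [ClO-] = 0.008087/0.05929 = 0.1364 M.
Kb = Kw/Ka = 1.0e-14 / 3.0 x 10^-8 = 3.33e-7.
[OH^-] = sqrt(Kb x [ClO-]) = sqrt(3.33e-7 x 0.1364) = 0.000213 M.
pOH = 3.67, so pH = 14.00 - 3.67 = 10.33.

10.33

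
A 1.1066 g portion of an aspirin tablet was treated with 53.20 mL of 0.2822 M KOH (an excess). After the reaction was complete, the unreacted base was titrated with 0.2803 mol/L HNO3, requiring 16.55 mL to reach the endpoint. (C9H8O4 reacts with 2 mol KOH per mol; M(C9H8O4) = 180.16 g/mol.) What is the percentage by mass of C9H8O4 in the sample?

Total n(KOH) added = 0.2822 x 0.05320 = 0.01501 mol.
n(HNO3) used = 0.2803 x 0.01655 = 0.004639 mol, which equals the excess n(KOH).
So n(KOH) consumed by the sample = 0.01501 - 0.004639 = 0.01037 mol.
n(C9H8O4) = 0.01037 / 2 = 0.005187 mol.
mass C9H8O4 = 0.005187 x 180.16 = 0.9345 g, so %C9H8O4 = 0.9345/1.1066 x 100 = 84.4%.

84.4%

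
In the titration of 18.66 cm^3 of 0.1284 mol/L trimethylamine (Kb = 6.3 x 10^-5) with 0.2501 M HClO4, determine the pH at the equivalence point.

n((CH3)3N) = 0.1284 x 0.01866 = 0.002396 mol; V(HClO4) at equivalence = 0.002396/0.2501 = 0.009580 L.
At equivalence the base is fully converted to (CH3)3NH+; total volume = 0.02824 L, so [(CH3)3NH+] = 0.002396/0.02824 = 0.08484 M.
Ka((CH3)3NH+) = Kw/Kb = 1.0e-14 / 6.3 x 10^-5 = 1.59e-10.
[H^+] = sqrt(Ka x [(CH3)3NH+]) = sqrt(1.59e-10 x 0.08484) = 3.67e-6 M.
pH = -log(3.67e-6) = 5.44.

5.44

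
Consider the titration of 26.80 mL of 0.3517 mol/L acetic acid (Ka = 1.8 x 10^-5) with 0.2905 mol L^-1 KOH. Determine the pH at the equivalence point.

n(CH3COOH) = 0.3517 x 0.02680 = 0.009426 mol; V(KOH) at equivalence = 0.009426/0.2905 = 0.03245 L.
At equivalence all the acid is converted to CH3COO-; total volume = 0.02680 + 0.03245 = 0.05925 L, so [CH3COO-] = 0.009426/0.05925 = 0.1591 M.
Kb = Kw/Ka = 1.0e-14 / 1.8 x 10^-5 = 5.56e-10.
[OH^-] = sqrt(Kb x [CH3COO-]) = sqrt(5.56e-10 x 0.1591) = 9.40e-6 M.
pOH = 5.03, so pH = 14.00 - 5.03 = 8.97.

8.97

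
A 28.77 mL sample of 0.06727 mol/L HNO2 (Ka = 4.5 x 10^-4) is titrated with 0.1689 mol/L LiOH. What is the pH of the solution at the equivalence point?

8.01

n(HNO2) = 0.06727 x 0.02877 = 0.001935 mol; V(LiOH) at equivalence = 0.001935/0.1689 = 0.01146 L.
At equivalence all the acid is converted to NO2-; total volume = 0.02877 + 0.01146 = 0.04023 L, so [NO2-] = 0.001935/0.04023 = 0.04811 M.
Kb = Kw/Ka = 1.0e-14 / 4.5 x 10^-4 = 2.22e-11.
[OH^-] = sqrt(Kb x [NO2-]) = sqrt(2.22e-11 x 0.04811) = 1.03e-6 M.
pOH = 5.99, so pH = 14.00 - 5.99 = 8.01.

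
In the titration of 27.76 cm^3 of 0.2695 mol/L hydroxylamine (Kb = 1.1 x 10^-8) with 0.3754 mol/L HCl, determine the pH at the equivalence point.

n(NH2OH) = 0.2695 x 0.02776 = 0.007481 mol; V(HCl) at equivalence = 0.007481/0.3754 = 0.01993 L.
At equivalence the base is fully converted to NH3OH+; total volume = 0.04769 L, so [NH3OH+] = 0.007481/0.04769 = 0.1569 M.
Ka(NH3OH+) = Kw/Kb = 1.0e-14 / 1.1 x 10^-8 = 9.09e-7.
[H^+] = sqrt(Ka x [NH3OH+]) = sqrt(9.09e-7 x 0.1569) = 0.000378 M.
pH = -log(0.000378) = 3.42.

3.42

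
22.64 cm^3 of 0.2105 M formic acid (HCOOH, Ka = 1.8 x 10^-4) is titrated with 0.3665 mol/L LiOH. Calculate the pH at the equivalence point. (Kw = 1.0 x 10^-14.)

n(HCOOH) = 0.2105 x 0.02264 = 0.004766 mol; V(LiOH) at equivalence = 0.004766/0.3665 = 0.01300 L.
At equivalence all the acid is converted to HCOO-; total volume = 0.02264 + 0.01300 = 0.03564 L, so [HCOO-] = 0.004766/0.03564 = 0.1337 M.
Kb = Kw/Ka = 1.0e-14 / 1.8 x 10^-4 = 5.56e-11.
[OH^-] = sqrt(Kb x [HCOO-]) = sqrt(5.56e-11 x 0.1337) = 2.73e-6 M.
pOH = 5.56, so pH = 14.00 - 5.56 = 8.44.

8.44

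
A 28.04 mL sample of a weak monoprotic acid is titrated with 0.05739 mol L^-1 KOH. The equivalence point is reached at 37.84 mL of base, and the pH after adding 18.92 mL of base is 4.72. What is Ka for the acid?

18.92 mL is half of the equivalence volume, so this is the half-equivalence point where [HA] = [A^-].
At half-equivalence pH = pKa, so pKa = 4.72.
Ka = 10^(-4.72) = 1.9 x 10^-5.

1.9 x 10^-5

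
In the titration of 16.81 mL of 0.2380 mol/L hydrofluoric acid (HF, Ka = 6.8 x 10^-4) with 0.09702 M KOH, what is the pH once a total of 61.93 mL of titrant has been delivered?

12.41

n(acid) = 0.2380 x 0.01681 = 0.004001 mol; n(KOH) added = 0.09702 x 0.06193 = 0.006008 mol.
Base is in excess by 0.006008 - 0.004001 = 0.002008 mol in a total volume of 0.07874 L.
[OH^-] = 0.002008/0.07874 = 0.02550 M, so pOH = 1.59 and pH = 14.00 - 1.59 = 12.41.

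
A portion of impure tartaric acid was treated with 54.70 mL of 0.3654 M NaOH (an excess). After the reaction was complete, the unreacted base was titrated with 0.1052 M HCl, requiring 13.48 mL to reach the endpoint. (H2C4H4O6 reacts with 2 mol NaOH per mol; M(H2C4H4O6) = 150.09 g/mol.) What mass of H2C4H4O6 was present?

1.39 g

Total n(NaOH) added = 0.3654 x 0.05470 = 0.01999 mol.
n(HCl) used = 0.1052 x 0.01348 = 0.001418 mol, which equals the excess n(NaOH).
So n(NaOH) consumed by the sample = 0.01999 - 0.001418 = 0.01857 mol.
n(H2C4H4O6) = 0.01857 / 2 = 0.009285 mol.
mass = 0.009285 mol x 150.09 g/mol = 1.39 g.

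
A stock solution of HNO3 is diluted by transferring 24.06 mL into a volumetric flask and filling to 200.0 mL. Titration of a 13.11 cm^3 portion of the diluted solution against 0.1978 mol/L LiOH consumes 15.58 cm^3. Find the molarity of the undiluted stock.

1.95 M

n(LiOH) = 0.1978 x 0.01558 = 0.003082 mol.
n(HNO3) in the aliquot = 0.003082 mol.
[diluted HNO3] = 0.003082 / 0.01311 = 0.2351 M.
Dilution factor = 200.0/24.06 = 8.313, so [stock] = 0.2351 x 8.313 = 1.95 M.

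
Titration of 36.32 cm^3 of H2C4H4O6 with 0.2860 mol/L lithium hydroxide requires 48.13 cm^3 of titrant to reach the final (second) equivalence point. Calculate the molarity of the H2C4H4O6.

0.189 M

n(LiOH) = 0.2860 x 0.04813 = 0.01377 mol.
At the final (second) equivalence point, 2 mol OH^- react per mol H2C4H4O6, so n(H2C4H4O6) = 0.01377 / 2 = 0.006883 mol.
[H2C4H4O6] = 0.006883 / 0.03632 L = 0.189 M.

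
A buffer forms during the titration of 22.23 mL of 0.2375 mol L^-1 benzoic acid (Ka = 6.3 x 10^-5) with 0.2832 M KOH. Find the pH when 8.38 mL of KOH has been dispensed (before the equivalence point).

4.11

Initial n(C6H5COOH) = 0.2375 x 0.02223 = 0.005280 mol.
n(KOH) added = 0.2832 x 0.008380 = 0.002373 mol, converting that many moles of C6H5COOH to C6H5COO-.
Remaining n(C6H5COOH) = 0.002906 mol; n(C6H5COO-) = 0.002373 mol.
By Henderson-Hasselbalch, pH = pKa + log([A^-]/[HA]) = 4.20 + log(0.002373/0.002906) = 4.20 + (-0.09) = 4.11.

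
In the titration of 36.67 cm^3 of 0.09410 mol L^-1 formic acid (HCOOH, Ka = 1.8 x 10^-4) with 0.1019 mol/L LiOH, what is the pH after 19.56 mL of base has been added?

3.88

Initial n(HCOOH) = 0.09410 x 0.03667 = 0.003451 mol.
n(LiOH) added = 0.1019 x 0.01956 = 0.001993 mol, converting that many moles of HCOOH to HCOO-.
Remaining n(HCOOH) = 0.001457 mol; n(HCOO-) = 0.001993 mol.
By Henderson-Hasselbalch, pH = pKa + log([A^-]/[HA]) = 3.74 + log(0.001993/0.001457) = 3.74 + (+0.14) = 3.88.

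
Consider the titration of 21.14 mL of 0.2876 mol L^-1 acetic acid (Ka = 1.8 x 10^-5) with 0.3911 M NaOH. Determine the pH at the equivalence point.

n(CH3COOH) = 0.2876 x 0.02114 = 0.006080 mol; V(NaOH) at equivalence = 0.006080/0.3911 = 0.01555 L.
At equivalence all the acid is converted to CH3COO-; total volume = 0.02114 + 0.01555 = 0.03669 L, so [CH3COO-] = 0.006080/0.03669 = 0.1657 M.
Kb = Kw/Ka = 1.0e-14 / 1.8 x 10^-5 = 5.56e-10.
[OH^-] = sqrt(Kb x [CH3COO-]) = sqrt(5.56e-10 x 0.1657) = 9.60e-6 M.
pOH = 5.02, so pH = 14.00 - 5.02 = 8.98.

8.98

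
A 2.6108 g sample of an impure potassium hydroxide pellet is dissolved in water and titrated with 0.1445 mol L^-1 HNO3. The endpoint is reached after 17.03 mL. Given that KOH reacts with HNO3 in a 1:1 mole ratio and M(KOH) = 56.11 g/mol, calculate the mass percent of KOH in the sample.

n(HNO3) = 0.1445 x 0.01703 = 0.002461 mol.
n(KOH) = 0.002461 / 1 = 0.002461 mol.
mass of KOH = 0.002461 x 56.11 = 0.1381 g.
% purity = 0.1381 / 2.6108 x 100 = 5.29%.

5.29%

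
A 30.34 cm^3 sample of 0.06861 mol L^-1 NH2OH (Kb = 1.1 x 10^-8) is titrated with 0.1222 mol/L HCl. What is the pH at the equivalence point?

n(NH2OH) = 0.06861 x 0.03034 = 0.002082 mol; V(HCl) at equivalence = 0.002082/0.1222 = 0.01703 L.
At equivalence the base is fully converted to NH3OH+; total volume = 0.04737 L, so [NH3OH+] = 0.002082/0.04737 = 0.04394 M.
Ka(NH3OH+) = Kw/Kb = 1.0e-14 / 1.1 x 10^-8 = 9.09e-7.
[H^+] = sqrt(Ka x [NH3OH+]) = sqrt(9.09e-7 x 0.04394) = 0.000200 M.
pH = -log(0.000200) = 3.70.

3.70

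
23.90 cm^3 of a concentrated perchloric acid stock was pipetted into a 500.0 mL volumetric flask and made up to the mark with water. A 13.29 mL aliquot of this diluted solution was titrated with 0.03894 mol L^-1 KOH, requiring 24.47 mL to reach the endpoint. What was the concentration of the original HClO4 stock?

n(KOH) = 0.03894 x 0.02447 = 0.0009529 mol.
n(HClO4) in the aliquot = 0.0009529 mol.
[diluted HClO4] = 0.0009529 / 0.01329 = 0.07170 M.
Dilution factor = 500.0/23.90 = 20.92, so [stock] = 0.07170 x 20.92 = 1.50 M.

1.50 M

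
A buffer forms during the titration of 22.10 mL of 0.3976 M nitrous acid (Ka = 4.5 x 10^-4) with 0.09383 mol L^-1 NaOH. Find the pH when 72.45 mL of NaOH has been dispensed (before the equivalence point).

Initial n(HNO2) = 0.3976 x 0.02210 = 0.008787 mol.
n(NaOH) added = 0.09383 x 0.07245 = 0.006798 mol, converting that many moles of HNO2 to NO2-.
Remaining n(HNO2) = 0.001989 mol; n(NO2-) = 0.006798 mol.
By Henderson-Hasselbalch, pH = pKa + log([A^-]/[HA]) = 3.35 + log(0.006798/0.001989) = 3.35 + (+0.53) = 3.88.

3.88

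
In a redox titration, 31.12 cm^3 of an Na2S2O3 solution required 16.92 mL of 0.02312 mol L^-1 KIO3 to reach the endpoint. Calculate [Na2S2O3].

n(KIO3) = 0.02312 x 0.01692 = 0.0003912 mol.
From the balanced equation, 1 mol KIO3 reacts with 6 mol Na2S2O3, so n(Na2S2O3) = 0.0003912 x 6/1 = 0.002347 mol.
[Na2S2O3] = 0.002347 / 0.03112 L = 0.0754 M.

0.0754 M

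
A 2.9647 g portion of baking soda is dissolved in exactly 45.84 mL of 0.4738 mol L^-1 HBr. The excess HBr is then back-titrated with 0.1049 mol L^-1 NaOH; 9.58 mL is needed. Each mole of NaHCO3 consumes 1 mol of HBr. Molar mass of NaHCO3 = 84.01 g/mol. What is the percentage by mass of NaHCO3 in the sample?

58.7%

Total n(HBr) added = 0.4738 x 0.04584 = 0.02172 mol.
n(NaOH) used = 0.1049 x 0.009580 = 0.001005 mol, which equals the excess n(HBr).
So n(HBr) consumed by the sample = 0.02172 - 0.001005 = 0.02071 mol.
n(NaHCO3) = 0.02071 / 1 = 0.02071 mol.
mass NaHCO3 = 0.02071 x 84.01 = 1.740 g, so %NaHCO3 = 1.740/2.9647 x 100 = 58.7%.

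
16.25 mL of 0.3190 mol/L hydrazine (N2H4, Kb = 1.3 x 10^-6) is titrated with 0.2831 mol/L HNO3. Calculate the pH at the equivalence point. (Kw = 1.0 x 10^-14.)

n(N2H4) = 0.3190 x 0.01625 = 0.005184 mol; V(HNO3) at equivalence = 0.005184/0.2831 = 0.01831 L.
At equivalence the base is fully converted to N2H5+; total volume = 0.03456 L, so [N2H5+] = 0.005184/0.03456 = 0.1500 M.
Ka(N2H5+) = Kw/Kb = 1.0e-14 / 1.3 x 10^-6 = 7.69e-9.
[H^+] = sqrt(Ka x [N2H5+]) = sqrt(7.69e-9 x 0.1500) = 3.40e-5 M.
pH = -log(3.40e-5) = 4.47.

4.47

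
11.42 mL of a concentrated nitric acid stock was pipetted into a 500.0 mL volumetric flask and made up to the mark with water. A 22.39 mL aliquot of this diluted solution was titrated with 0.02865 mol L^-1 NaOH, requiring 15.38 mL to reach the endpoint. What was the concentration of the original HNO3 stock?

n(NaOH) = 0.02865 x 0.01538 = 0.0004406 mol.
n(HNO3) in the aliquot = 0.0004406 mol.
[diluted HNO3] = 0.0004406 / 0.02239 = 0.01968 M.
Dilution factor = 500.0/11.42 = 43.78, so [stock] = 0.01968 x 43.78 = 0.862 M.

0.862 M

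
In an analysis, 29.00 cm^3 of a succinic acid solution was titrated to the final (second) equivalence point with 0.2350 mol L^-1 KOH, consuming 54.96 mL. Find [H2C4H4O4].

0.223 M

n(KOH) = 0.2350 x 0.05496 = 0.01292 mol.
At the final (second) equivalence point, 2 mol OH^- react per mol H2C4H4O4, so n(H2C4H4O4) = 0.01292 / 2 = 0.006458 mol.
[H2C4H4O4] = 0.006458 / 0.02900 L = 0.223 M.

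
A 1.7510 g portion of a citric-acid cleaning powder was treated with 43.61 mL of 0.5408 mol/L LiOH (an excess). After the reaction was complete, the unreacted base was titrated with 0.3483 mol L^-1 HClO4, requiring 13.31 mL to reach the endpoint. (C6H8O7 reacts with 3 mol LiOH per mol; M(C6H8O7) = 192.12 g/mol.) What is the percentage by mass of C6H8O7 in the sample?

Total n(LiOH) added = 0.5408 x 0.04361 = 0.02358 mol.
n(HClO4) used = 0.3483 x 0.01331 = 0.004636 mol, which equals the excess n(LiOH).
So n(LiOH) consumed by the sample = 0.02358 - 0.004636 = 0.01895 mol.
n(C6H8O7) = 0.01895 / 3 = 0.006316 mol.
mass C6H8O7 = 0.006316 x 192.12 = 1.213 g, so %C6H8O7 = 1.213/1.7510 x 100 = 69.3%.

69.3%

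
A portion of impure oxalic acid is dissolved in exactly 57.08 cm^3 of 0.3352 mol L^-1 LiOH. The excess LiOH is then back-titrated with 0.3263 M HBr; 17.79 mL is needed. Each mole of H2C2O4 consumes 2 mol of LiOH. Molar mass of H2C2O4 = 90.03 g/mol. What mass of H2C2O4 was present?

0.600 g

Total n(LiOH) added = 0.3352 x 0.05708 = 0.01913 mol.
n(HBr) used = 0.3263 x 0.01779 = 0.005805 mol, which equals the excess n(LiOH).
So n(LiOH) consumed by the sample = 0.01913 - 0.005805 = 0.01333 mol.
n(H2C2O4) = 0.01333 / 2 = 0.006664 mol.
mass = 0.006664 mol x 90.03 g/mol = 0.600 g.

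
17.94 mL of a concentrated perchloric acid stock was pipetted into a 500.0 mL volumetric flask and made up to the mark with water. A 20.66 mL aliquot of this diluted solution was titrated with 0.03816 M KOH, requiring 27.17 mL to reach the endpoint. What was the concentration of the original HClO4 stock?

n(KOH) = 0.03816 x 0.02717 = 0.001037 mol.
n(HClO4) in the aliquot = 0.001037 mol.
[diluted HClO4] = 0.001037 / 0.02066 = 0.05018 M.
Dilution factor = 500.0/17.94 = 27.87, so [stock] = 0.05018 x 27.87 = 1.40 M.

1.40 M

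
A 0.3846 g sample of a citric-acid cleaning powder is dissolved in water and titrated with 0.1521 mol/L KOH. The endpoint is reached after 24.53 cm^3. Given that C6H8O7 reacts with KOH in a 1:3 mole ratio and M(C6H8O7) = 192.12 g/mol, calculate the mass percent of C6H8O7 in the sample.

62.1%

n(KOH) = 0.1521 x 0.02453 = 0.003731 mol.
n(C6H8O7) = 0.003731 / 3 = 0.001244 mol.
mass of C6H8O7 = 0.001244 x 192.12 = 0.2389 g.
% purity = 0.2389 / 0.3846 x 100 = 62.1%.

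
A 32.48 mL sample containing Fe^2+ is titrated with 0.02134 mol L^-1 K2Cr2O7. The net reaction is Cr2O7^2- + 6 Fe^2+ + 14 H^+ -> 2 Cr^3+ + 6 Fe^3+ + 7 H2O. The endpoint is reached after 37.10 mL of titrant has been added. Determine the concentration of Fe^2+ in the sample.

n(K2Cr2O7) = 0.02134 x 0.03710 = 0.0007917 mol.
From the balanced equation, 1 mol K2Cr2O7 reacts with 6 mol Fe^2+, so n(Fe^2+) = 0.0007917 x 6/1 = 0.004750 mol.
[Fe^2+] = 0.004750 / 0.03248 L = 0.146 M.

0.146 M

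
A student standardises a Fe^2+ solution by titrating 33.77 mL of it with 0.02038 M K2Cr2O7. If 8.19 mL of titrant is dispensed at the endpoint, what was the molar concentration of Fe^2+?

0.0297 M

n(K2Cr2O7) = 0.02038 x 0.008190 = 0.0001669 mol.
From the balanced equation, 1 mol K2Cr2O7 reacts with 6 mol Fe^2+, so n(Fe^2+) = 0.0001669 x 6/1 = 0.001001 mol.
[Fe^2+] = 0.001001 / 0.03377 L = 0.0297 M.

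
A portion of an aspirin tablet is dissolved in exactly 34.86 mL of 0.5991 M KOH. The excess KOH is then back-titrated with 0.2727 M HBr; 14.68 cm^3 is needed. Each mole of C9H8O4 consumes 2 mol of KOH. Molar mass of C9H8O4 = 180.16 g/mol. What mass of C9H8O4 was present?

Total n(KOH) added = 0.5991 x 0.03486 = 0.02088 mol.
n(HBr) used = 0.2727 x 0.01468 = 0.004003 mol, which equals the excess n(KOH).
So n(KOH) consumed by the sample = 0.02088 - 0.004003 = 0.01688 mol.
n(C9H8O4) = 0.01688 / 2 = 0.008441 mol.
mass = 0.008441 mol x 180.16 g/mol = 1.52 g.

1.52 g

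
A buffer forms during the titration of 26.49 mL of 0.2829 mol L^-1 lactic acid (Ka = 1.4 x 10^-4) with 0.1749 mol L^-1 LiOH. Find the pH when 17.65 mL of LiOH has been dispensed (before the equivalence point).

Initial n(HC3H5O3) = 0.2829 x 0.02649 = 0.007494 mol.
n(LiOH) added = 0.1749 x 0.01765 = 0.003087 mol, converting that many moles of HC3H5O3 to C3H5O3-.
Remaining n(HC3H5O3) = 0.004407 mol; n(C3H5O3-) = 0.003087 mol.
By Henderson-Hasselbalch, pH = pKa + log([A^-]/[HA]) = 3.85 + log(0.003087/0.004407) = 3.85 + (-0.15) = 3.70.

3.70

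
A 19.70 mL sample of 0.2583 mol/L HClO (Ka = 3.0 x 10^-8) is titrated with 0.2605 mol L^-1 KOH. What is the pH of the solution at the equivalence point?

n(HClO) = 0.2583 x 0.01970 = 0.005089 mol; V(KOH) at equivalence = 0.005089/0.2605 = 0.01953 L.
At equivalence all the acid is converted to ClO-; total volume = 0.01970 + 0.01953 = 0.03923 L, so [ClO-] = 0.005089/0.03923 = 0.1297 M.
Kb = Kw/Ka = 1.0e-14 / 3.0 x 10^-8 = 3.33e-7.
[OH^-] = sqrt(Kb x [ClO-]) = sqrt(3.33e-7 x 0.1297) = 0.000208 M.
pOH = 3.68, so pH = 14.00 - 3.68 = 10.32.

10.32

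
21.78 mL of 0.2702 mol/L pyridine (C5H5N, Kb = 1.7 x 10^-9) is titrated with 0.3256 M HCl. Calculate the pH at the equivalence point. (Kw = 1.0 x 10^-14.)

n(C5H5N) = 0.2702 x 0.02178 = 0.005885 mol; V(HCl) at equivalence = 0.005885/0.3256 = 0.01807 L.
At equivalence the base is fully converted to C5H5NH+; total volume = 0.03985 L, so [C5H5NH+] = 0.005885/0.03985 = 0.1477 M.
Ka(C5H5NH+) = Kw/Kb = 1.0e-14 / 1.7 x 10^-9 = 5.88e-6.
[H^+] = sqrt(Ka x [C5H5NH+]) = sqrt(5.88e-6 x 0.1477) = 0.000932 M.
pH = -log(0.000932) = 3.03.

3.03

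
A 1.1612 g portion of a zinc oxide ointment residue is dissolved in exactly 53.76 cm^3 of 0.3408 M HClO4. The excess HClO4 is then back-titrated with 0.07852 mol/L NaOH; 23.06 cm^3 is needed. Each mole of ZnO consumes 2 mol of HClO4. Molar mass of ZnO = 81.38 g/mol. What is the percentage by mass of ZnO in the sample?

Total n(HClO4) added = 0.3408 x 0.05376 = 0.01832 mol.
n(NaOH) used = 0.07852 x 0.02306 = 0.001811 mol, which equals the excess n(HClO4).
So n(HClO4) consumed by the sample = 0.01832 - 0.001811 = 0.01651 mol.
n(ZnO) = 0.01651 / 2 = 0.008255 mol.
mass ZnO = 0.008255 x 81.38 = 0.6718 g, so %ZnO = 0.6718/1.1612 x 100 = 57.9%.

57.9%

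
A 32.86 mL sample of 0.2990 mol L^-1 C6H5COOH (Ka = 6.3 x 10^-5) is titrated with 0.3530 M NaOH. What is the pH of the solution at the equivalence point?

8.70

n(C6H5COOH) = 0.2990 x 0.03286 = 0.009825 mol; V(NaOH) at equivalence = 0.009825/0.3530 = 0.02783 L.
At equivalence all the acid is converted to C6H5COO-; total volume = 0.03286 + 0.02783 = 0.06069 L, so [C6H5COO-] = 0.009825/0.06069 = 0.1619 M.
Kb = Kw/Ka = 1.0e-14 / 6.3 x 10^-5 = 1.59e-10.
[OH^-] = sqrt(Kb x [C6H5COO-]) = sqrt(1.59e-10 x 0.1619) = 5.07e-6 M.
pOH = 5.30, so pH = 14.00 - 5.30 = 8.70.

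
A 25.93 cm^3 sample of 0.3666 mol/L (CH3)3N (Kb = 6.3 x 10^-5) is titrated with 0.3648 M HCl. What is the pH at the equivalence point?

n((CH3)3N) = 0.3666 x 0.02593 = 0.009506 mol; V(HCl) at equivalence = 0.009506/0.3648 = 0.02606 L.
At equivalence the base is fully converted to (CH3)3NH+; total volume = 0.05199 L, so [(CH3)3NH+] = 0.009506/0.05199 = 0.1828 M.
Ka((CH3)3NH+) = Kw/Kb = 1.0e-14 / 6.3 x 10^-5 = 1.59e-10.
[H^+] = sqrt(Ka x [(CH3)3NH+]) = sqrt(1.59e-10 x 0.1828) = 5.39e-6 M.
pH = -log(5.39e-6) = 5.27.

5.27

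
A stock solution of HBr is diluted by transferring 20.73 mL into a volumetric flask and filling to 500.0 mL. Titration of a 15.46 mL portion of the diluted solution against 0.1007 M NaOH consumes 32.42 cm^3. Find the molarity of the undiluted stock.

n(NaOH) = 0.1007 x 0.03242 = 0.003265 mol.
n(HBr) in the aliquot = 0.003265 mol.
[diluted HBr] = 0.003265 / 0.01546 = 0.2112 M.
Dilution factor = 500.0/20.73 = 24.12, so [stock] = 0.2112 x 24.12 = 5.09 M.

5.09 M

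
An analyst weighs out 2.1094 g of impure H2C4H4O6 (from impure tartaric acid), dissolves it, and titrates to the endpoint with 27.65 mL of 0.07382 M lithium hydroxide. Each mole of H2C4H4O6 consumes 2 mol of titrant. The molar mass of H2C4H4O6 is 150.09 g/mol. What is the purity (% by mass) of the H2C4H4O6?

n(LiOH) = 0.07382 x 0.02765 = 0.002041 mol.
n(H2C4H4O6) = 0.002041 / 2 = 0.001021 mol.
mass of H2C4H4O6 = 0.001021 x 150.09 = 0.1532 g.
% purity = 0.1532 / 2.1094 x 100 = 7.26%.

7.26%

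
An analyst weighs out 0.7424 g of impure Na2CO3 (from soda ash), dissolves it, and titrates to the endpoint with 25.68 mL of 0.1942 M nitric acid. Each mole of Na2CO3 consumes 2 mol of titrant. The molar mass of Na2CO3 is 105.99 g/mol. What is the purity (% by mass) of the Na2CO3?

35.6%

n(HNO3) = 0.1942 x 0.02568 = 0.004987 mol.
n(Na2CO3) = 0.004987 / 2 = 0.002494 mol.
mass of Na2CO3 = 0.002494 x 105.99 = 0.2643 g.
% purity = 0.2643 / 0.7424 x 100 = 35.6%.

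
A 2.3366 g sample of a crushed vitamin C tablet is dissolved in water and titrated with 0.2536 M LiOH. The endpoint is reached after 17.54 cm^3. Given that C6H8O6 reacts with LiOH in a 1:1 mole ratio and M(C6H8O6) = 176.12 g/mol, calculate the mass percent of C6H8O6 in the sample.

33.5%

n(LiOH) = 0.2536 x 0.01754 = 0.004448 mol.
n(C6H8O6) = 0.004448 / 1 = 0.004448 mol.
mass of C6H8O6 = 0.004448 x 176.12 = 0.7834 g.
% purity = 0.7834 / 2.3366 x 100 = 33.5%.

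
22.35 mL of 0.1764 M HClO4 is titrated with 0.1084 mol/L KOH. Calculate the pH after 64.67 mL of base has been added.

12.55

n(acid) = 0.1764 x 0.02235 = 0.003943 mol; n(KOH) added = 0.1084 x 0.06467 = 0.007010 mol.
Base is in excess by 0.007010 - 0.003943 = 0.003068 mol in a total volume of 0.08702 L.
[OH^-] = 0.003068/0.08702 = 0.03525 M, so pOH = 1.45 and pH = 14.00 - 1.45 = 12.55.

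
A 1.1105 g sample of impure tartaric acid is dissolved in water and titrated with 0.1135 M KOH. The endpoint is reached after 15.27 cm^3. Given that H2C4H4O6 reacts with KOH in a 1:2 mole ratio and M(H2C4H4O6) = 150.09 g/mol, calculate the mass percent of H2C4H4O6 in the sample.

11.7%

n(KOH) = 0.1135 x 0.01527 = 0.001733 mol.
n(H2C4H4O6) = 0.001733 / 2 = 0.0008666 mol.
mass of H2C4H4O6 = 0.0008666 x 150.09 = 0.1301 g.
% purity = 0.1301 / 1.1105 x 100 = 11.7%.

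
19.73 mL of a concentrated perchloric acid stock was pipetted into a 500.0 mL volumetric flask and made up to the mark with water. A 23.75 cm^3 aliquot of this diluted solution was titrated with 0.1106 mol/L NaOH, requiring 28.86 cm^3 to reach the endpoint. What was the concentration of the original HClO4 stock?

3.41 M

n(NaOH) = 0.1106 x 0.02886 = 0.003192 mol.
n(HClO4) in the aliquot = 0.003192 mol.
[diluted HClO4] = 0.003192 / 0.02375 = 0.1344 M.
Dilution factor = 500.0/19.73 = 25.34, so [stock] = 0.1344 x 25.34 = 3.41 M.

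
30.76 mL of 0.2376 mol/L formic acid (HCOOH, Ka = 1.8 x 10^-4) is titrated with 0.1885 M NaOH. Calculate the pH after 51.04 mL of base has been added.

12.45

n(acid) = 0.2376 x 0.03076 = 0.007309 mol; n(NaOH) added = 0.1885 x 0.05104 = 0.009621 mol.
Base is in excess by 0.009621 - 0.007309 = 0.002312 mol in a total volume of 0.08180 L.
[OH^-] = 0.002312/0.08180 = 0.02827 M, so pOH = 1.55 and pH = 14.00 - 1.55 = 12.45.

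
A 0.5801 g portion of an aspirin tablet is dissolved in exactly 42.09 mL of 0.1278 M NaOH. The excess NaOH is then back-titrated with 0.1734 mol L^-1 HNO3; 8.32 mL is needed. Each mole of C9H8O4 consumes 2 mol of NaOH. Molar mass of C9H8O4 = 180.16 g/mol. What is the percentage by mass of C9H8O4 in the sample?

61.1%

Total n(NaOH) added = 0.1278 x 0.04209 = 0.005379 mol.
n(HNO3) used = 0.1734 x 0.008320 = 0.001443 mol, which equals the excess n(NaOH).
So n(NaOH) consumed by the sample = 0.005379 - 0.001443 = 0.003936 mol.
n(C9H8O4) = 0.003936 / 2 = 0.001968 mol.
mass C9H8O4 = 0.001968 x 180.16 = 0.3546 g, so %C9H8O4 = 0.3546/0.5801 x 100 = 61.1%.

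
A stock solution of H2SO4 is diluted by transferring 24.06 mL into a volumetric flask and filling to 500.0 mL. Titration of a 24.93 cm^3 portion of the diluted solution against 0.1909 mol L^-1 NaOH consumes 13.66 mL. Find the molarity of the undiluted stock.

1.09 M

n(NaOH) = 0.1909 x 0.01366 = 0.002608 mol.
n(H2SO4) in the aliquot = 0.002608 x 1/2 = 0.001304 mol.
[diluted H2SO4] = 0.001304 / 0.02493 = 0.05230 M.
Dilution factor = 500.0/24.06 = 20.78, so [stock] = 0.05230 x 20.78 = 1.09 M.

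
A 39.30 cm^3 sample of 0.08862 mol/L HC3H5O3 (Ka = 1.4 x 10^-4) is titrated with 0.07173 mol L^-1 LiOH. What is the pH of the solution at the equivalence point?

n(HC3H5O3) = 0.08862 x 0.03930 = 0.003483 mol; V(LiOH) at equivalence = 0.003483/0.07173 = 0.04855 L.
At equivalence all the acid is converted to C3H5O3-; total volume = 0.03930 + 0.04855 = 0.08785 L, so [C3H5O3-] = 0.003483/0.08785 = 0.03964 M.
Kb = Kw/Ka = 1.0e-14 / 1.4 x 10^-4 = 7.14e-11.
[OH^-] = sqrt(Kb x [C3H5O3-]) = sqrt(7.14e-11 x 0.03964) = 1.68e-6 M.
pOH = 5.77, so pH = 14.00 - 5.77 = 8.23.

8.23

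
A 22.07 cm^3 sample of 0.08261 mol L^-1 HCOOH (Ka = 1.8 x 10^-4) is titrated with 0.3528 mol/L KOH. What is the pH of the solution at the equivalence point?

n(HCOOH) = 0.08261 x 0.02207 = 0.001823 mol; V(KOH) at equivalence = 0.001823/0.3528 = 0.005168 L.
At equivalence all the acid is converted to HCOO-; total volume = 0.02207 + 0.005168 = 0.02724 L, so [HCOO-] = 0.001823/0.02724 = 0.06694 M.
Kb = Kw/Ka = 1.0e-14 / 1.8 x 10^-4 = 5.56e-11.
[OH^-] = sqrt(Kb x [HCOO-]) = sqrt(5.56e-11 x 0.06694) = 1.93e-6 M.
pOH = 5.71, so pH = 14.00 - 5.71 = 8.29.

8.29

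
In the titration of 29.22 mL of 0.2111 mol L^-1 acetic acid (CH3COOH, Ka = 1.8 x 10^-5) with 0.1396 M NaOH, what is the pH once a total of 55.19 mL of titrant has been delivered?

12.26

n(acid) = 0.2111 x 0.02922 = 0.006168 mol; n(NaOH) added = 0.1396 x 0.05519 = 0.007705 mol.
Base is in excess by 0.007705 - 0.006168 = 0.001536 mol in a total volume of 0.08441 L.
[OH^-] = 0.001536/0.08441 = 0.01820 M, so pOH = 1.74 and pH = 14.00 - 1.74 = 12.26.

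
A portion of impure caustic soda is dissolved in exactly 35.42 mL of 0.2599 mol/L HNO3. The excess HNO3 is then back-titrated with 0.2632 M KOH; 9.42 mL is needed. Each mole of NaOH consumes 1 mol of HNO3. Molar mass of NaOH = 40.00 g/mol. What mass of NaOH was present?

0.269 g

Total n(HNO3) added = 0.2599 x 0.03542 = 0.009206 mol.
n(KOH) used = 0.2632 x 0.009420 = 0.002479 mol, which equals the excess n(HNO3).
So n(HNO3) consumed by the sample = 0.009206 - 0.002479 = 0.006726 mol.
n(NaOH) = 0.006726 / 1 = 0.006726 mol.
mass = 0.006726 mol x 40.00 g/mol = 0.269 g.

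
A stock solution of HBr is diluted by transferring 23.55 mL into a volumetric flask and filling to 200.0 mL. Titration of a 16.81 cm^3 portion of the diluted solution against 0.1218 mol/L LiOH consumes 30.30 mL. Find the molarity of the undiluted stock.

n(LiOH) = 0.1218 x 0.03030 = 0.003691 mol.
n(HBr) in the aliquot = 0.003691 mol.
[diluted HBr] = 0.003691 / 0.01681 = 0.2195 M.
Dilution factor = 200.0/23.55 = 8.493, so [stock] = 0.2195 x 8.493 = 1.86 M.

1.86 M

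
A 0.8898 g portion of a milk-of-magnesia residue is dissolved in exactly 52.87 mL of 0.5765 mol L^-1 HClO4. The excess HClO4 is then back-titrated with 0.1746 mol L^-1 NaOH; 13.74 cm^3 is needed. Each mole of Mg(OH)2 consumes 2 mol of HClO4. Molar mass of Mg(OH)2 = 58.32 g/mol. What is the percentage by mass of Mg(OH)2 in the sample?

Total n(HClO4) added = 0.5765 x 0.05287 = 0.03048 mol.
n(NaOH) used = 0.1746 x 0.01374 = 0.002399 mol, which equals the excess n(HClO4).
So n(HClO4) consumed by the sample = 0.03048 - 0.002399 = 0.02808 mol.
n(Mg(OH)2) = 0.02808 / 2 = 0.01404 mol.
mass Mg(OH)2 = 0.01404 x 58.32 = 0.8188 g, so %Mg(OH)2 = 0.8188/0.8898 x 100 = 92.0%.

92.0%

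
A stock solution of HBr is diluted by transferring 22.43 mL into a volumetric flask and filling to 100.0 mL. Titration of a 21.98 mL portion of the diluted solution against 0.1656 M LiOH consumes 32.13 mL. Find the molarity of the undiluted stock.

n(LiOH) = 0.1656 x 0.03213 = 0.005321 mol.
n(HBr) in the aliquot = 0.005321 mol.
[diluted HBr] = 0.005321 / 0.02198 = 0.2421 M.
Dilution factor = 100.0/22.43 = 4.458, so [stock] = 0.2421 x 4.458 = 1.08 M.

1.08 M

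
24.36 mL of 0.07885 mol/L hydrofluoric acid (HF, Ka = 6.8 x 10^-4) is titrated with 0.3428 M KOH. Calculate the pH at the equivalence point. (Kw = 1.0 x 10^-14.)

n(HF) = 0.07885 x 0.02436 = 0.001921 mol; V(KOH) at equivalence = 0.001921/0.3428 = 0.005603 L.
At equivalence all the acid is converted to F-; total volume = 0.02436 + 0.005603 = 0.02996 L, so [F-] = 0.001921/0.02996 = 0.06410 M.
Kb = Kw/Ka = 1.0e-14 / 6.8 x 10^-4 = 1.47e-11.
[OH^-] = sqrt(Kb x [F-]) = sqrt(1.47e-11 x 0.06410) = 9.71e-7 M.
pOH = 6.01, so pH = 14.00 - 6.01 = 7.99.

7.99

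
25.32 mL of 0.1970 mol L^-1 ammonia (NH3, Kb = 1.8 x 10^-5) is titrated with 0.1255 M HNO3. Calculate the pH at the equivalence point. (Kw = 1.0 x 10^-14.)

5.19

n(NH3) = 0.1970 x 0.02532 = 0.004988 mol; V(HNO3) at equivalence = 0.004988/0.1255 = 0.03975 L.
At equivalence the base is fully converted to NH4+; total volume = 0.06507 L, so [NH4+] = 0.004988/0.06507 = 0.07666 M.
Ka(NH4+) = Kw/Kb = 1.0e-14 / 1.8 x 10^-5 = 5.56e-10.
[H^+] = sqrt(Ka x [NH4+]) = sqrt(5.56e-10 x 0.07666) = 6.53e-6 M.
pH = -log(6.53e-6) = 5.19.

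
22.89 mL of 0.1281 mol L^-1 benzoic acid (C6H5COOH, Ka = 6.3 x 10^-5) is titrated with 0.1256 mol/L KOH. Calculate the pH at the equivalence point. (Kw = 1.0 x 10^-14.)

n(C6H5COOH) = 0.1281 x 0.02289 = 0.002932 mol; V(KOH) at equivalence = 0.002932/0.1256 = 0.02335 L.
At equivalence all the acid is converted to C6H5COO-; total volume = 0.02289 + 0.02335 = 0.04624 L, so [C6H5COO-] = 0.002932/0.04624 = 0.06342 M.
Kb = Kw/Ka = 1.0e-14 / 6.3 x 10^-5 = 1.59e-10.
[OH^-] = sqrt(Kb x [C6H5COO-]) = sqrt(1.59e-10 x 0.06342) = 3.17e-6 M.
pOH = 5.50, so pH = 14.00 - 5.50 = 8.50.

8.50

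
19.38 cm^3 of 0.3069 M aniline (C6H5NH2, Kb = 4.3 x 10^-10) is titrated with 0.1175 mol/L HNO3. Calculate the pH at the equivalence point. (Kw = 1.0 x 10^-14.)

n(C6H5NH2) = 0.3069 x 0.01938 = 0.005948 mol; V(HNO3) at equivalence = 0.005948/0.1175 = 0.05062 L.
At equivalence the base is fully converted to C6H5NH3+; total volume = 0.07000 L, so [C6H5NH3+] = 0.005948/0.07000 = 0.08497 M.
Ka(C6H5NH3+) = Kw/Kb = 1.0e-14 / 4.3 x 10^-10 = 2.33e-5.
[H^+] = sqrt(Ka x [C6H5NH3+]) = sqrt(2.33e-5 x 0.08497) = 0.00141 M.
pH = -log(0.00141) = 2.85.

2.85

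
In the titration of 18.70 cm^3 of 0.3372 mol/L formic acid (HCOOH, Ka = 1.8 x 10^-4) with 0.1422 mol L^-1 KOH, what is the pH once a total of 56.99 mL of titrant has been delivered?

n(acid) = 0.3372 x 0.01870 = 0.006306 mol; n(KOH) added = 0.1422 x 0.05699 = 0.008104 mol.
Base is in excess by 0.008104 - 0.006306 = 0.001798 mol in a total volume of 0.07569 L.
[OH^-] = 0.001798/0.07569 = 0.02376 M, so pOH = 1.62 and pH = 14.00 - 1.62 = 12.38.

12.38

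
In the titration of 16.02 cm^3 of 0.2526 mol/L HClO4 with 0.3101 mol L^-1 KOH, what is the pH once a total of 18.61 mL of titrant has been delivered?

12.70

n(acid) = 0.2526 x 0.01602 = 0.004047 mol; n(KOH) added = 0.3101 x 0.01861 = 0.005771 mol.
Base is in excess by 0.005771 - 0.004047 = 0.001724 mol in a total volume of 0.03463 L.
[OH^-] = 0.001724/0.03463 = 0.04979 M, so pOH = 1.30 and pH = 14.00 - 1.30 = 12.70.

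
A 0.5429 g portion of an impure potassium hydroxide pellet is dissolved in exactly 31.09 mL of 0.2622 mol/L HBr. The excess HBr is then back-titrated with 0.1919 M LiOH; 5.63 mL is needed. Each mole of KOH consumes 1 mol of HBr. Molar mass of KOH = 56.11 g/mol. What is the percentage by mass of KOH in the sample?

73.1%

Total n(HBr) added = 0.2622 x 0.03109 = 0.008152 mol.
n(LiOH) used = 0.1919 x 0.005630 = 0.001080 mol, which equals the excess n(HBr).
So n(HBr) consumed by the sample = 0.008152 - 0.001080 = 0.007071 mol.
n(KOH) = 0.007071 / 1 = 0.007071 mol.
mass KOH = 0.007071 x 56.11 = 0.3968 g, so %KOH = 0.3968/0.5429 x 100 = 73.1%.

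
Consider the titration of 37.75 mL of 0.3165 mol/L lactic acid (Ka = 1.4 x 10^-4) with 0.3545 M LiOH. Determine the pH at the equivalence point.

n(HC3H5O3) = 0.3165 x 0.03775 = 0.01195 mol; V(LiOH) at equivalence = 0.01195/0.3545 = 0.03370 L.
At equivalence all the acid is converted to C3H5O3-; total volume = 0.03775 + 0.03370 = 0.07145 L, so [C3H5O3-] = 0.01195/0.07145 = 0.1672 M.
Kb = Kw/Ka = 1.0e-14 / 1.4 x 10^-4 = 7.14e-11.
[OH^-] = sqrt(Kb x [C3H5O3-]) = sqrt(7.14e-11 x 0.1672) = 3.46e-6 M.
pOH = 5.46, so pH = 14.00 - 5.46 = 8.54.

8.54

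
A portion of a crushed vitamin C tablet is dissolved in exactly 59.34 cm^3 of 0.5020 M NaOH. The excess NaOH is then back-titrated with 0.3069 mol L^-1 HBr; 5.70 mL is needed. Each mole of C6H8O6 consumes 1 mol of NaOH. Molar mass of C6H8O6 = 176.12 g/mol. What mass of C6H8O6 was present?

Total n(NaOH) added = 0.5020 x 0.05934 = 0.02979 mol.
n(HBr) used = 0.3069 x 0.005700 = 0.001749 mol, which equals the excess n(NaOH).
So n(NaOH) consumed by the sample = 0.02979 - 0.001749 = 0.02804 mol.
n(C6H8O6) = 0.02804 / 1 = 0.02804 mol.
mass = 0.02804 mol x 176.12 g/mol = 4.94 g.

4.94 g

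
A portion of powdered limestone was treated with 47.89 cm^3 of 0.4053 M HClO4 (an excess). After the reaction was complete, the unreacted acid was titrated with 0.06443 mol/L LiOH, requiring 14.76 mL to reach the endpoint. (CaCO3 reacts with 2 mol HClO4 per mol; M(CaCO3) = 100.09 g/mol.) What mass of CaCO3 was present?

Total n(HClO4) added = 0.4053 x 0.04789 = 0.01941 mol.
n(LiOH) used = 0.06443 x 0.01476 = 0.0009510 mol, which equals the excess n(HClO4).
So n(HClO4) consumed by the sample = 0.01941 - 0.0009510 = 0.01846 mol.
n(CaCO3) = 0.01846 / 2 = 0.009229 mol.
mass = 0.009229 mol x 100.09 g/mol = 0.924 g.

0.924 g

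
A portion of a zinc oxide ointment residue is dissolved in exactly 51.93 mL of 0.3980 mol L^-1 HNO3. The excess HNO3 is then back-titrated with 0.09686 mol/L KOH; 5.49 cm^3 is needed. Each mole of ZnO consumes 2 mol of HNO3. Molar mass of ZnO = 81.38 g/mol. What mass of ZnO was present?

0.819 g

Total n(HNO3) added = 0.3980 x 0.05193 = 0.02067 mol.
n(KOH) used = 0.09686 x 0.005490 = 0.0005318 mol, which equals the excess n(HNO3).
So n(HNO3) consumed by the sample = 0.02067 - 0.0005318 = 0.02014 mol.
n(ZnO) = 0.02014 / 2 = 0.01007 mol.
mass = 0.01007 mol x 81.38 g/mol = 0.819 g.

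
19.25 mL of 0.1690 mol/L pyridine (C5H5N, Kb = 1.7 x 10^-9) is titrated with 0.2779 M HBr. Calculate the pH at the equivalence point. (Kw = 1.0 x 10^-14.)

n(C5H5N) = 0.1690 x 0.01925 = 0.003253 mol; V(HBr) at equivalence = 0.003253/0.2779 = 0.01171 L.
At equivalence the base is fully converted to C5H5NH+; total volume = 0.03096 L, so [C5H5NH+] = 0.003253/0.03096 = 0.1051 M.
Ka(C5H5NH+) = Kw/Kb = 1.0e-14 / 1.7 x 10^-9 = 5.88e-6.
[H^+] = sqrt(Ka x [C5H5NH+]) = sqrt(5.88e-6 x 0.1051) = 0.000786 M.
pH = -log(0.000786) = 3.10.

3.10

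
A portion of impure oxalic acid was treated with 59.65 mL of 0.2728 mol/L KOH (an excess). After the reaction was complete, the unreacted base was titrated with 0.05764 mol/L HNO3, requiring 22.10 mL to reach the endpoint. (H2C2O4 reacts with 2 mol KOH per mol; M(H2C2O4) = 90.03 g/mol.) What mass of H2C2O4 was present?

Total n(KOH) added = 0.2728 x 0.05965 = 0.01627 mol.
n(HNO3) used = 0.05764 x 0.02210 = 0.001274 mol, which equals the excess n(KOH).
So n(KOH) consumed by the sample = 0.01627 - 0.001274 = 0.01500 mol.
n(H2C2O4) = 0.01500 / 2 = 0.007499 mol.
mass = 0.007499 mol x 90.03 g/mol = 0.675 g.

0.675 g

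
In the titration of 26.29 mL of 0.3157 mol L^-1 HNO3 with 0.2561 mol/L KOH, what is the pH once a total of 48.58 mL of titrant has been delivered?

12.74

n(acid) = 0.3157 x 0.02629 = 0.008300 mol; n(KOH) added = 0.2561 x 0.04858 = 0.01244 mol.
Base is in excess by 0.01244 - 0.008300 = 0.004142 mol in a total volume of 0.07487 L.
[OH^-] = 0.004142/0.07487 = 0.05532 M, so pOH = 1.26 and pH = 14.00 - 1.26 = 12.74.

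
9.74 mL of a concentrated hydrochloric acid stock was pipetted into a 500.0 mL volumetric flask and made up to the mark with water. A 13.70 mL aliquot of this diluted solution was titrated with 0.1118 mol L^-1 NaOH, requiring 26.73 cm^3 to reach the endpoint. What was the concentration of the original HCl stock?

n(NaOH) = 0.1118 x 0.02673 = 0.002988 mol.
n(HCl) in the aliquot = 0.002988 mol.
[diluted HCl] = 0.002988 / 0.01370 = 0.2181 M.
Dilution factor = 500.0/9.740 = 51.33, so [stock] = 0.2181 x 51.33 = 11.2 M.

11.2 M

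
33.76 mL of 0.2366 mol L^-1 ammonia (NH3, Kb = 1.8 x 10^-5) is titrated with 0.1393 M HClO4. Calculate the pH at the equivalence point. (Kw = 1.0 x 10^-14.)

5.16

n(NH3) = 0.2366 x 0.03376 = 0.007988 mol; V(HClO4) at equivalence = 0.007988/0.1393 = 0.05734 L.
At equivalence the base is fully converted to NH4+; total volume = 0.09110 L, so [NH4+] = 0.007988/0.09110 = 0.08768 M.
Ka(NH4+) = Kw/Kb = 1.0e-14 / 1.8 x 10^-5 = 5.56e-10.
[H^+] = sqrt(Ka x [NH4+]) = sqrt(5.56e-10 x 0.08768) = 6.98e-6 M.
pH = -log(6.98e-6) = 5.16.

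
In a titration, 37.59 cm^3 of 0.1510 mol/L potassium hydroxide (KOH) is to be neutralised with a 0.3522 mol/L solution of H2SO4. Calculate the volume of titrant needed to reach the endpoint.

8.06 mL

n(KOH) = 0.1510 mol/L x 0.03759 L = 0.005676 mol.
The neutralisation is 2 KOH : 1 H2SO4, so n(H2SO4) = 0.005676 x 1/2 = 0.002838 mol.
V(H2SO4) = 0.002838 / 0.3522 = 0.008058 L = 8.06 mL.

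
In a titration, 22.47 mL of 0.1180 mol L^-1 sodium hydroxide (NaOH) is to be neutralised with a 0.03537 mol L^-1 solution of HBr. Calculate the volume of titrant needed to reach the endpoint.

75.0 mL

n(NaOH) = 0.1180 mol/L x 0.02247 L = 0.002651 mol.
At equivalence n(HBr) = n(NaOH) = 0.002651 mol.
V(HBr) = 0.002651 / 0.03537 = 0.07496 L = 75.0 mL.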